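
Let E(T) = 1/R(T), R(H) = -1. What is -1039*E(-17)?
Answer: 1039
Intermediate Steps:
E(T) = -1 (E(T) = 1/(-1) = -1)
-1039*E(-17) = -1039*(-1) = 1039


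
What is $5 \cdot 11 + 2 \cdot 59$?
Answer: $173$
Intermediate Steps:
$5 \cdot 11 + 2 \cdot 59 = 55 + 118 = 173$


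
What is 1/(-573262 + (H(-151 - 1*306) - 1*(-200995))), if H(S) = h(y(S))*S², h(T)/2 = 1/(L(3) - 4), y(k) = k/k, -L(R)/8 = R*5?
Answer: -62/23289403 ≈ -2.6622e-6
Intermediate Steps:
L(R) = -40*R (L(R) = -8*R*5 = -40*R)
y(k) = 1
h(T) = -1/62 (h(T) = 2/(-40*3 - 4) = 2/(-120 - 4) = 2/(-124) = 2*(-1/124) = -1/62)
H(S) = -S²/62
1/(-573262 + (H(-151 - 1*306) - 1*(-200995))) = 1/(-573262 + (-(-151 - 1*306)²/62 - 1*(-200995))) = 1/(-573262 + (-(-151 - 306)²/62 + 200995)) = 1/(-573262 + (-1/62*(-457)² + 200995)) = 1/(-573262 + (-1/62*208849 + 200995)) = 1/(-573262 + (-208849/62 + 200995)) = 1/(-573262 + 12252841/62) = 1/(-23289403/62) = -62/23289403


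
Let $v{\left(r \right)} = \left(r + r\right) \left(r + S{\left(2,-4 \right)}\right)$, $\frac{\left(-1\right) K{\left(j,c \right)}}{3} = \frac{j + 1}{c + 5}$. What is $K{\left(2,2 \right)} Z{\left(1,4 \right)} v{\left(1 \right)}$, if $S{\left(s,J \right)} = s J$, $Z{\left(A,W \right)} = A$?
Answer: $18$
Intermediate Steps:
$K{\left(j,c \right)} = - \frac{3 \left(1 + j\right)}{5 + c}$ ($K{\left(j,c \right)} = - 3 \frac{j + 1}{c + 5} = - 3 \frac{1 + j}{5 + c} = - \frac{3 \left(1 + j\right)}{5 + c}$)
$S{\left(s,J \right)} = J s$
$v{\left(r \right)} = 2 r \left(-8 + r\right)$ ($v{\left(r \right)} = \left(r + r\right) \left(r - 8\right) = 2 r \left(r - 8\right) = 2 r \left(-8 + r\right)$)
$K{\left(2,2 \right)} Z{\left(1,4 \right)} v{\left(1 \right)} = \frac{3 \left(-1 - 2\right)}{5 + 2} \cdot 1 \cdot 2 \cdot 1 \left(-8 + 1\right) = \frac{3 \left(-1 - 2\right)}{7} \cdot 1 \cdot 2 \cdot 1 \left(-7\right) = 3 \cdot \frac{1}{7} \left(-3\right) 1 \left(-14\right) = \left(- \frac{9}{7}\right) 1 \left(-14\right) = \left(- \frac{9}{7}\right) \left(-14\right) = 18$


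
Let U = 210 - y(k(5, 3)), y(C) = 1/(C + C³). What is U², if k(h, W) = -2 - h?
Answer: 5402397001/122500 ≈ 44101.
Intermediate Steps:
U = 73501/350 (U = 210 - 1/((-2 - 1*5) + (-2 - 1*5)³) = 210 - 1/((-2 - 5) + (-2 - 5)³) = 210 - 1/(-7 + (-7)³) = 210 - 1/(-7 - 343) = 210 - 1/(-350) = 210 - 1*(-1/350) = 210 + 1/350 = 73501/350 ≈ 210.00)
U² = (73501/350)² = 5402397001/122500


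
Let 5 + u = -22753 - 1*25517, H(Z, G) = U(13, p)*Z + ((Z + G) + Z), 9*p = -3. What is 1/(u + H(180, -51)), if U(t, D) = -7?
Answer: -1/49226 ≈ -2.0314e-5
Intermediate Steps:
p = -1/3 (p = (1/9)*(-3) = -1/3 ≈ -0.33333)
H(Z, G) = G - 5*Z (H(Z, G) = -7*Z + ((Z + G) + Z) = -7*Z + ((G + Z) + Z) = -7*Z + (G + 2*Z) = G - 5*Z)
u = -48275 (u = -5 + (-22753 - 1*25517) = -5 + (-22753 - 25517) = -5 - 48270 = -48275)
1/(u + H(180, -51)) = 1/(-48275 + (-51 - 5*180)) = 1/(-48275 + (-51 - 900)) = 1/(-48275 - 951) = 1/(-49226) = -1/49226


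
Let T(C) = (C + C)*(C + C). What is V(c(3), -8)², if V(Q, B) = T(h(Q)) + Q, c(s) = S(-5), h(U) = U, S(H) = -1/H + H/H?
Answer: 30276/625 ≈ 48.442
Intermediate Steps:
S(H) = 1 - 1/H (S(H) = -1/H + 1 = 1 - 1/H)
c(s) = 6/5 (c(s) = (-1 - 5)/(-5) = -⅕*(-6) = 6/5)
T(C) = 4*C² (T(C) = (2*C)*(2*C) = 4*C²)
V(Q, B) = Q + 4*Q² (V(Q, B) = 4*Q² + Q = Q + 4*Q²)
V(c(3), -8)² = (6*(1 + 4*(6/5))/5)² = (6*(1 + 24/5)/5)² = ((6/5)*(29/5))² = (174/25)² = 30276/625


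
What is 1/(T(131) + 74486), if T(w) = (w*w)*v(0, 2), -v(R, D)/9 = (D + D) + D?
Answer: -1/852208 ≈ -1.1734e-6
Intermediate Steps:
v(R, D) = -27*D (v(R, D) = -9*((D + D) + D) = -9*(2*D + D) = -27*D)
T(w) = -54*w² (T(w) = (w*w)*(-27*2) = w²*(-54) = -54*w²)
1/(T(131) + 74486) = 1/(-54*131² + 74486) = 1/(-54*17161 + 74486) = 1/(-926694 + 74486) = 1/(-852208) = -1/852208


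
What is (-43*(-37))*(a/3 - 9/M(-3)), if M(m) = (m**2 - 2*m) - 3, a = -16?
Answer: -116143/12 ≈ -9678.6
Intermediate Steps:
M(m) = -3 + m**2 - 2*m
(-43*(-37))*(a/3 - 9/M(-3)) = (-43*(-37))*(-16/3 - 9/(-3 + (-3)**2 - 2*(-3))) = 1591*(-16*1/3 - 9/(-3 + 9 + 6)) = 1591*(-16/3 - 9/12) = 1591*(-16/3 - 9*1/12) = 1591*(-16/3 - 3/4) = 1591*(-73/12) = -116143/12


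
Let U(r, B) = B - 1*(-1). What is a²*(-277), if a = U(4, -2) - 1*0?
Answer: -277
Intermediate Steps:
U(r, B) = 1 + B (U(r, B) = B + 1 = 1 + B)
a = -1 (a = (1 - 2) - 1*0 = -1 + 0 = -1)
a²*(-277) = (-1)²*(-277) = 1*(-277) = -277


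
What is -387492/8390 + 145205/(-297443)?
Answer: -58237526453/1247773385 ≈ -46.673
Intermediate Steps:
-387492/8390 + 145205/(-297443) = -387492*1/8390 + 145205*(-1/297443) = -193746/4195 - 145205/297443 = -58237526453/1247773385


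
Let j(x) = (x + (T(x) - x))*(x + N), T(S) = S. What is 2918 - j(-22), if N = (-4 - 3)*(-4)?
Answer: 3050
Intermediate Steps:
N = 28 (N = -7*(-4) = 28)
j(x) = x*(28 + x) (j(x) = (x + (x - x))*(x + 28) = (x + 0)*(28 + x) = x*(28 + x))
2918 - j(-22) = 2918 - (-22)*(28 - 22) = 2918 - (-22)*6 = 2918 - 1*(-132) = 2918 + 132 = 3050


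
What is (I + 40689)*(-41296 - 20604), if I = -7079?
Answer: -2080459000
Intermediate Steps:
(I + 40689)*(-41296 - 20604) = (-7079 + 40689)*(-41296 - 20604) = 33610*(-61900) = -2080459000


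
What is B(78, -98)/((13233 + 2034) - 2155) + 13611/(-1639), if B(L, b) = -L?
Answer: -4953/596 ≈ -8.3104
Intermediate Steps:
B(78, -98)/((13233 + 2034) - 2155) + 13611/(-1639) = (-1*78)/((13233 + 2034) - 2155) + 13611/(-1639) = -78/(15267 - 2155) + 13611*(-1/1639) = -78/13112 - 13611/1639 = -78*1/13112 - 13611/1639 = -39/6556 - 13611/1639 = -4953/596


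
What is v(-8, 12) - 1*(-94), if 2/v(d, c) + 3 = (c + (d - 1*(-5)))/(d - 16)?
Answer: 2522/27 ≈ 93.407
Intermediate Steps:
v(d, c) = 2/(-3 + (5 + c + d)/(-16 + d)) (v(d, c) = 2/(-3 + (c + (d - 1*(-5)))/(d - 16)) = 2/(-3 + (c + (d + 5))/(-16 + d)) = 2/(-3 + (c + (5 + d))/(-16 + d)) = 2/(-3 + (5 + c + d)/(-16 + d)))
v(-8, 12) - 1*(-94) = 2*(-16 - 8)/(53 + 12 - 2*(-8)) - 1*(-94) = 2*(-24)/(53 + 12 + 16) + 94 = 2*(-24)/81 + 94 = 2*(1/81)*(-24) + 94 = -16/27 + 94 = 2522/27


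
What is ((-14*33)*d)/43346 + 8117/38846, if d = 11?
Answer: 77212055/841909358 ≈ 0.091711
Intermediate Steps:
((-14*33)*d)/43346 + 8117/38846 = (-14*33*11)/43346 + 8117/38846 = -462*11*(1/43346) + 8117*(1/38846) = -5082*1/43346 + 8117/38846 = -2541/21673 + 8117/38846 = 77212055/841909358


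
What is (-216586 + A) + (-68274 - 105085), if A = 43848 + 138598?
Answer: -207499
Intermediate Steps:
A = 182446
(-216586 + A) + (-68274 - 105085) = (-216586 + 182446) + (-68274 - 105085) = -34140 - 173359 = -207499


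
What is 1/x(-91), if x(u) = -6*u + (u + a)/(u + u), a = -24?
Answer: 182/99487 ≈ 0.0018294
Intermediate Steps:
x(u) = -6*u + (-24 + u)/(2*u) (x(u) = -6*u + (u - 24)/(u + u) = -6*u + (-24 + u)/((2*u)) = -6*u + (-24 + u)*(1/(2*u)) = -6*u + (-24 + u)/(2*u))
1/x(-91) = 1/(½ - 12/(-91) - 6*(-91)) = 1/(½ - 12*(-1/91) + 546) = 1/(½ + 12/91 + 546) = 1/(99487/182) = 182/99487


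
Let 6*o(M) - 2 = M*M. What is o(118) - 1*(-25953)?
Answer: 28274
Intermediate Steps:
o(M) = 1/3 + M**2/6 (o(M) = 1/3 + (M*M)/6 = 1/3 + M**2/6)
o(118) - 1*(-25953) = (1/3 + (1/6)*118**2) - 1*(-25953) = (1/3 + (1/6)*13924) + 25953 = (1/3 + 6962/3) + 25953 = 2321 + 25953 = 28274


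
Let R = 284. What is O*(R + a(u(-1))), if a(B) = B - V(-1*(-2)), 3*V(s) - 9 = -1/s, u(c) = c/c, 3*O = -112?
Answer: -94808/9 ≈ -10534.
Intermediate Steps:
O = -112/3 (O = (⅓)*(-112) = -112/3 ≈ -37.333)
u(c) = 1
V(s) = 3 - 1/(3*s) (V(s) = 3 + (-1/s)/3 = 3 - 1/(3*s))
a(B) = -17/6 + B (a(B) = B - (3 - 1/(3*((-1*(-2))))) = B - (3 - ⅓/2) = B - (3 - ⅓*½) = B - (3 - ⅙) = B - 1*17/6 = B - 17/6 = -17/6 + B)
O*(R + a(u(-1))) = -112*(284 + (-17/6 + 1))/3 = -112*(284 - 11/6)/3 = -112/3*1693/6 = -94808/9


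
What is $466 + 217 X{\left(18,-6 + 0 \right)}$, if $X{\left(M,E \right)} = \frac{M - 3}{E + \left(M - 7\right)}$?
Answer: $1117$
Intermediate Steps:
$X{\left(M,E \right)} = \frac{-3 + M}{-7 + E + M}$ ($X{\left(M,E \right)} = \frac{-3 + M}{E + \left(M - 7\right)} = \frac{-3 + M}{E + \left(-7 + M\right)} = \frac{-3 + M}{-7 + E + M}$)
$466 + 217 X{\left(18,-6 + 0 \right)} = 466 + 217 \frac{-3 + 18}{-7 + \left(-6 + 0\right) + 18} = 466 + 217 \frac{1}{-7 - 6 + 18} \cdot 15 = 466 + 217 \cdot \frac{1}{5} \cdot 15 = 466 + 217 \cdot 3 = 466 + 651 = 1117$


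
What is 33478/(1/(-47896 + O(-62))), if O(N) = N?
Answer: -1605537924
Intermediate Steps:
33478/(1/(-47896 + O(-62))) = 33478/(1/(-47896 - 62)) = 33478/(1/(-47958)) = 33478/(-1/47958) = 33478*(-47958) = -1605537924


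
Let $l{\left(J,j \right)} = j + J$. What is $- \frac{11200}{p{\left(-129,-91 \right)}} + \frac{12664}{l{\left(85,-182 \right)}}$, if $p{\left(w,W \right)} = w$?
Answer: $- \frac{547256}{12513} \approx -43.735$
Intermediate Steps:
$l{\left(J,j \right)} = J + j$
$- \frac{11200}{p{\left(-129,-91 \right)}} + \frac{12664}{l{\left(85,-182 \right)}} = - \frac{11200}{-129} + \frac{12664}{85 - 182} = \left(-11200\right) \left(- \frac{1}{129}\right) + \frac{12664}{-97} = \frac{11200}{129} + 12664 \left(- \frac{1}{97}\right) = \frac{11200}{129} - \frac{12664}{97} = - \frac{547256}{12513}$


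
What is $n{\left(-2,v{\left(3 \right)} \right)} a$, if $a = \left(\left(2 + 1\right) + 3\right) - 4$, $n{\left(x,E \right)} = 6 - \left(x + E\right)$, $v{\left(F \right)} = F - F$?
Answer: $16$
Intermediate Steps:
$v{\left(F \right)} = 0$
$n{\left(x,E \right)} = 6 - E - x$ ($n{\left(x,E \right)} = 6 - \left(E + x\right) = 6 - E - x$)
$a = 2$ ($a = \left(3 + 3\right) - 4 = 6 - 4 = 2$)
$n{\left(-2,v{\left(3 \right)} \right)} a = \left(6 - 0 - -2\right) 2 = \left(6 + 0 + 2\right) 2 = 8 \cdot 2 = 16$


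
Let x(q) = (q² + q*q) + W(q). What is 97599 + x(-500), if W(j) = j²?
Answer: 847599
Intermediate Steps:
x(q) = 3*q² (x(q) = (q² + q*q) + q² = (q² + q²) + q² = 2*q² + q² = 3*q²)
97599 + x(-500) = 97599 + 3*(-500)² = 97599 + 3*250000 = 97599 + 750000 = 847599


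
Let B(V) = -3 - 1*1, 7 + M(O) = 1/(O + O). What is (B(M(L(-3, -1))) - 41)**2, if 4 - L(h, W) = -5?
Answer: 2025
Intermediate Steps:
L(h, W) = 9 (L(h, W) = 4 - 1*(-5) = 4 + 5 = 9)
M(O) = -7 + 1/(2*O) (M(O) = -7 + 1/(O + O) = -7 + 1/(2*O))
B(V) = -4 (B(V) = -3 - 1 = -4)
(B(M(L(-3, -1))) - 41)**2 = (-4 - 41)**2 = (-45)**2 = 2025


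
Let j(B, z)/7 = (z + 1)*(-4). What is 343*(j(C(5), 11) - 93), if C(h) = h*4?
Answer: -147147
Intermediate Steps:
C(h) = 4*h
j(B, z) = -28 - 28*z (j(B, z) = 7*((z + 1)*(-4)) = 7*((1 + z)*(-4)) = 7*(-4 - 4*z) = -28 - 28*z)
343*(j(C(5), 11) - 93) = 343*((-28 - 28*11) - 93) = 343*((-28 - 308) - 93) = 343*(-336 - 93) = 343*(-429) = -147147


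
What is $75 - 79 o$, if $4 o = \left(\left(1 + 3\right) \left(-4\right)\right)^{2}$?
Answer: $-4981$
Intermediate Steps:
$o = 64$ ($o = \frac{\left(\left(1 + 3\right) \left(-4\right)\right)^{2}}{4} = \frac{\left(4 \left(-4\right)\right)^{2}}{4} = \frac{\left(-16\right)^{2}}{4} = \frac{1}{4} \cdot 256 = 64$)
$75 - 79 o = 75 - 5056 = -4981$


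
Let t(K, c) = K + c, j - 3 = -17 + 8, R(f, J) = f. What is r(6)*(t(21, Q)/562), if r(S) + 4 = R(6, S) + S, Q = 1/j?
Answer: 250/843 ≈ 0.29656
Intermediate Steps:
j = -6 (j = 3 + (-17 + 8) = 3 - 9 = -6)
Q = -1/6 (Q = 1/(-6) = -1/6 ≈ -0.16667)
r(S) = 2 + S (r(S) = -4 + (6 + S) = 2 + S)
r(6)*(t(21, Q)/562) = (2 + 6)*((21 - 1/6)/562) = 8*((125/6)*(1/562)) = 8*(125/3372) = 250/843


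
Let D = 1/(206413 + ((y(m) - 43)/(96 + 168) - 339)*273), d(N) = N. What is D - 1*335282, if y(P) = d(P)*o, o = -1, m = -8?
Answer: -3358527505398/10017023 ≈ -3.3528e+5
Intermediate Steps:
y(P) = -P (y(P) = P*(-1) = -P)
D = 88/10017023 (D = 1/(206413 + ((-1*(-8) - 43)/(96 + 168) - 339)*273) = 1/(206413 + ((8 - 43)/264 - 339)*273) = 1/(206413 + (-35*1/264 - 339)*273) = 1/(206413 + (-35/264 - 339)*273) = 1/(206413 - 89531/264*273) = 1/(206413 - 8147321/88) = 1/(10017023/88) = 88/10017023 ≈ 8.7850e-6)
D - 1*335282 = 88/10017023 - 1*335282 = 88/10017023 - 335282 = -3358527505398/10017023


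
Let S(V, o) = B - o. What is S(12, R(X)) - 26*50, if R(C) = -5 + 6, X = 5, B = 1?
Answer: -1300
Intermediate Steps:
R(C) = 1
S(V, o) = 1 - o
S(12, R(X)) - 26*50 = (1 - 1*1) - 26*50 = (1 - 1) - 1300 = 0 - 1300 = -1300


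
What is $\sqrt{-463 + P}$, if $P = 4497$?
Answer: $\sqrt{4034} \approx 63.514$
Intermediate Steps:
$\sqrt{-463 + P} = \sqrt{-463 + 4497} = \sqrt{4034}$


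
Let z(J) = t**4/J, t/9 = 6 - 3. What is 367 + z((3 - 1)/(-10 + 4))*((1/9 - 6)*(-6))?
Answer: -56332379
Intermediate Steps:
t = 27 (t = 9*(6 - 3) = 9*3 = 27)
z(J) = 531441/J (z(J) = 27**4/J = 531441/J)
367 + z((3 - 1)/(-10 + 4))*((1/9 - 6)*(-6)) = 367 + (531441/(((3 - 1)/(-10 + 4))))*((1/9 - 6)*(-6)) = 367 + (531441/((2/(-6))))*((1/9 - 6)*(-6)) = 367 + (531441/((2*(-1/6))))*(-53/9*(-6)) = 367 + (531441/(-1/3))*(106/3) = 367 + (531441*(-3))*(106/3) = 367 - 1594323*106/3 = 367 - 56332746 = -56332379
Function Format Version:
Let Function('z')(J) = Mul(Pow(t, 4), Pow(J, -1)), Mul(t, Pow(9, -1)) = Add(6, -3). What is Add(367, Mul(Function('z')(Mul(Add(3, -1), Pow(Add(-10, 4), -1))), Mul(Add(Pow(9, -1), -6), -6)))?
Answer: -56332379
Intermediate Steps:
t = 27 (t = Mul(9, Add(6, -3)) = Mul(9, 3) = 27)
Function('z')(J) = Mul(531441, Pow(J, -1)) (Function('z')(J) = Mul(Pow(27, 4), Pow(J, -1)) = Mul(531441, Pow(J, -1)))
Add(367, Mul(Function('z')(Mul(Add(3, -1), Pow(Add(-10, 4), -1))), Mul(Add(Pow(9, -1), -6), -6))) = Add(367, Mul(Mul(531441, Pow(Mul(Add(3, -1), Pow(Add(-10, 4), -1)), -1)), Mul(Add(Pow(9, -1), -6), -6))) = Add(367, Mul(Mul(531441, Pow(Mul(2, Pow(-6, -1)), -1)), Mul(Add(Rational(1, 9), -6), -6))) = Add(367, Mul(Mul(531441, Pow(Mul(2, Rational(-1, 6)), -1)), Mul(Rational(-53, 9), -6))) = Add(367, Mul(Mul(531441, Pow(Rational(-1, 3), -1)), Rational(106, 3))) = Add(367, Mul(Mul(531441, -3), Rational(106, 3))) = Add(367, Mul(-1594323, Rational(106, 3))) = Add(367, -56332746) = -56332379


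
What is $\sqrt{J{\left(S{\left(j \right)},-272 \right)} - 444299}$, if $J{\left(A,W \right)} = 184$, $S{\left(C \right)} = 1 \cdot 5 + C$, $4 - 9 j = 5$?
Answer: $i \sqrt{444115} \approx 666.42 i$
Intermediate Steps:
$j = - \frac{1}{9}$ ($j = \frac{4}{9} - \frac{5}{9} = - \frac{1}{9} \approx -0.11111$)
$S{\left(C \right)} = 5 + C$
$\sqrt{J{\left(S{\left(j \right)},-272 \right)} - 444299} = \sqrt{184 - 444299} = \sqrt{-444115} = i \sqrt{444115}$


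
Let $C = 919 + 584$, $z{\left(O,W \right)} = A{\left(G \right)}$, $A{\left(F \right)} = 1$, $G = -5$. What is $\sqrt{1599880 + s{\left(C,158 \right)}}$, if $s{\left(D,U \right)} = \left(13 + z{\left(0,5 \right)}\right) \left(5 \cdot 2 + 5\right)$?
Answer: $\sqrt{1600090} \approx 1264.9$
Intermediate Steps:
$z{\left(O,W \right)} = 1$
$C = 1503$
$s{\left(D,U \right)} = 210$ ($s{\left(D,U \right)} = \left(13 + 1\right) \left(5 \cdot 2 + 5\right) = 14 \left(10 + 5\right) = 14 \cdot 15 = 210$)
$\sqrt{1599880 + s{\left(C,158 \right)}} = \sqrt{1599880 + 210} = \sqrt{1600090}$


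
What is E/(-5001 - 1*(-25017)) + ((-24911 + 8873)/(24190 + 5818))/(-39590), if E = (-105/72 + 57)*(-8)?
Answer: -8992404761/405329704560 ≈ -0.022185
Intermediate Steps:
E = -1333/3 (E = (-105*1/72 + 57)*(-8) = (-35/24 + 57)*(-8) = (1333/24)*(-8) = -1333/3 ≈ -444.33)
E/(-5001 - 1*(-25017)) + ((-24911 + 8873)/(24190 + 5818))/(-39590) = -1333/(3*(-5001 - 1*(-25017))) + ((-24911 + 8873)/(24190 + 5818))/(-39590) = -1333/(3*(-5001 + 25017)) - 16038/30008*(-1/39590) = -1333/3/20016 - 16038*1/30008*(-1/39590) = -1333/3*1/20016 - 729/1364*(-1/39590) = -1333/60048 + 729/54000760 = -8992404761/405329704560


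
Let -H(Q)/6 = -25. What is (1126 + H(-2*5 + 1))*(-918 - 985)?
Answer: -2428228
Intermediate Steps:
H(Q) = 150 (H(Q) = -6*(-25) = 150)
(1126 + H(-2*5 + 1))*(-918 - 985) = (1126 + 150)*(-918 - 985) = 1276*(-1903) = -2428228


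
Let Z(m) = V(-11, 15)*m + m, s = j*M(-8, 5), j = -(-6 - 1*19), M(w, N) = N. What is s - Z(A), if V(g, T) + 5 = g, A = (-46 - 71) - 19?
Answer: -1915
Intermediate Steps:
j = 25 (j = -(-6 - 19) = -1*(-25) = 25)
A = -136 (A = -117 - 19 = -136)
s = 125 (s = 25*5 = 125)
V(g, T) = -5 + g
Z(m) = -15*m (Z(m) = (-5 - 11)*m + m = -16*m + m = -15*m)
s - Z(A) = 125 - (-15)*(-136) = 125 - 1*2040 = 125 - 2040 = -1915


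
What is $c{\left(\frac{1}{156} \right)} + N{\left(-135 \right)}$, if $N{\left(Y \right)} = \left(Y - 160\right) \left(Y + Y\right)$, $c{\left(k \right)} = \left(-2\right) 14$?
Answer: $79622$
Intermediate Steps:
$c{\left(k \right)} = -28$
$N{\left(Y \right)} = 2 Y \left(-160 + Y\right)$ ($N{\left(Y \right)} = \left(-160 + Y\right) 2 Y = 2 Y \left(-160 + Y\right)$)
$c{\left(\frac{1}{156} \right)} + N{\left(-135 \right)} = -28 + 2 \left(-135\right) \left(-160 - 135\right) = -28 + 2 \left(-135\right) \left(-295\right) = -28 + 79650 = 79622$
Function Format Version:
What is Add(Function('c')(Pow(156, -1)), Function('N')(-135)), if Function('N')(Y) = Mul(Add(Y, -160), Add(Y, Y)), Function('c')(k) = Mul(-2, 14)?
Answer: 79622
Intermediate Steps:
Function('c')(k) = -28
Function('N')(Y) = Mul(2, Y, Add(-160, Y)) (Function('N')(Y) = Mul(Add(-160, Y), Mul(2, Y)) = Mul(2, Y, Add(-160, Y)))
Add(Function('c')(Pow(156, -1)), Function('N')(-135)) = Add(-28, Mul(2, -135, Add(-160, -135))) = Add(-28, Mul(2, -135, -295)) = Add(-28, 79650) = 79622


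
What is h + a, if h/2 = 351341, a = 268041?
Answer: 970723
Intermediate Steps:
h = 702682 (h = 2*351341 = 702682)
h + a = 702682 + 268041 = 970723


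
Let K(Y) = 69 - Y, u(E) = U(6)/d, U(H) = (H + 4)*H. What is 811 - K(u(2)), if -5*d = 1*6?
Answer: 692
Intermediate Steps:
d = -6/5 ≈ -1.2000
U(H) = H*(4 + H) (U(H) = (4 + H)*H = H*(4 + H))
u(E) = -50 (u(E) = (6*(4 + 6))/(-6/5) = (6*10)*(-⅚) = 60*(-⅚) = -50)
811 - K(u(2)) = 811 - (69 - 1*(-50)) = 811 - (69 + 50) = 811 - 1*119 = 811 - 119 = 692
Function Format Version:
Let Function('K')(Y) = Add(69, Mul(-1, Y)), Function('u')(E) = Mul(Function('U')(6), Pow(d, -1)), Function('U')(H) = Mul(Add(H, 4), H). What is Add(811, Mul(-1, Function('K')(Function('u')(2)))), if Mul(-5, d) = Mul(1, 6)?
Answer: 692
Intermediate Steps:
d = Rational(-6, 5) (d = Mul(Rational(-1, 5), Mul(1, 6)) = Mul(Rational(-1, 5), 6) = Rational(-6, 5) ≈ -1.2000)
Function('U')(H) = Mul(H, Add(4, H)) (Function('U')(H) = Mul(Add(4, H), H) = Mul(H, Add(4, H)))
Function('u')(E) = -50 (Function('u')(E) = Mul(Mul(6, Add(4, 6)), Pow(Rational(-6, 5), -1)) = Mul(Mul(6, 10), Rational(-5, 6)) = Mul(60, Rational(-5, 6)) = -50)
Add(811, Mul(-1, Function('K')(Function('u')(2)))) = Add(811, Mul(-1, Add(69, Mul(-1, -50)))) = Add(811, Mul(-1, Add(69, 50))) = Add(811, Mul(-1, 119)) = Add(811, -119) = 692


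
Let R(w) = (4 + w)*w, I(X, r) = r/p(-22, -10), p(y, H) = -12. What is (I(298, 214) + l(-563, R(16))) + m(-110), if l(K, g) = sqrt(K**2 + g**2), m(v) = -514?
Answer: -3191/6 + sqrt(419369) ≈ 115.75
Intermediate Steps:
I(X, r) = -r/12 (I(X, r) = r/(-12) = r*(-1/12) = -r/12)
R(w) = w*(4 + w)
(I(298, 214) + l(-563, R(16))) + m(-110) = (-1/12*214 + sqrt((-563)**2 + (16*(4 + 16))**2)) - 514 = (-107/6 + sqrt(316969 + (16*20)**2)) - 514 = (-107/6 + sqrt(316969 + 320**2)) - 514 = (-107/6 + sqrt(316969 + 102400)) - 514 = (-107/6 + sqrt(419369)) - 514 = -3191/6 + sqrt(419369)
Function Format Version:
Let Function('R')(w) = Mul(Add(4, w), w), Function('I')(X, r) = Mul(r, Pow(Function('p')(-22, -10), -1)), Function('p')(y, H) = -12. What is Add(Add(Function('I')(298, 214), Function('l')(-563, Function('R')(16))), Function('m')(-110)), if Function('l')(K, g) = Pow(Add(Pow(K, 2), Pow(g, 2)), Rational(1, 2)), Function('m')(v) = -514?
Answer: Add(Rational(-3191, 6), Pow(419369, Rational(1, 2))) ≈ 115.75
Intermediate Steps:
Function('I')(X, r) = Mul(Rational(-1, 12), r) (Function('I')(X, r) = Mul(r, Pow(-12, -1)) = Mul(r, Rational(-1, 12)) = Mul(Rational(-1, 12), r))
Function('R')(w) = Mul(w, Add(4, w))
Add(Add(Function('I')(298, 214), Function('l')(-563, Function('R')(16))), Function('m')(-110)) = Add(Add(Mul(Rational(-1, 12), 214), Pow(Add(Pow(-563, 2), Pow(Mul(16, Add(4, 16)), 2)), Rational(1, 2))), -514) = Add(Add(Rational(-107, 6), Pow(Add(316969, Pow(Mul(16, 20), 2)), Rational(1, 2))), -514) = Add(Add(Rational(-107, 6), Pow(Add(316969, Pow(320, 2)), Rational(1, 2))), -514) = Add(Add(Rational(-107, 6), Pow(Add(316969, 102400), Rational(1, 2))), -514) = Add(Add(Rational(-107, 6), Pow(419369, Rational(1, 2))), -514) = Add(Rational(-3191, 6), Pow(419369, Rational(1, 2)))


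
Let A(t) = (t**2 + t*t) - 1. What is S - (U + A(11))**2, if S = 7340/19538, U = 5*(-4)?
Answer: -477124059/9769 ≈ -48841.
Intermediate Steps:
U = -20
S = 3670/9769 (S = 7340*(1/19538) = 3670/9769 ≈ 0.37568)
A(t) = -1 + 2*t**2 (A(t) = (t**2 + t**2) - 1 = 2*t**2 - 1 = -1 + 2*t**2)
S - (U + A(11))**2 = 3670/9769 - (-20 + (-1 + 2*11**2))**2 = 3670/9769 - (-20 + (-1 + 2*121))**2 = 3670/9769 - (-20 + (-1 + 242))**2 = 3670/9769 - (-20 + 241)**2 = 3670/9769 - 1*221**2 = 3670/9769 - 1*48841 = 3670/9769 - 48841 = -477124059/9769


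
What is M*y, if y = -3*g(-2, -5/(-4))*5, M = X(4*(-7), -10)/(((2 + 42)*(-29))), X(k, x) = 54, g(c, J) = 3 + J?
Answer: 6885/2552 ≈ 2.6979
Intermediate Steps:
M = -27/638 (M = 54/(((2 + 42)*(-29))) = 54/((44*(-29))) = 54/(-1276) = 54*(-1/1276) = -27/638 ≈ -0.042320)
y = -255/4 (y = -3*(3 - 5/(-4))*5 = -3*(3 - 5*(-¼))*5 = -3*(3 + 5/4)*5 = -3*17/4*5 = -51/4*5 = -255/4 ≈ -63.750)
M*y = -27/638*(-255/4) = 6885/2552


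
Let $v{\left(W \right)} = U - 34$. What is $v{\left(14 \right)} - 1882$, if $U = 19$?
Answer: $-1897$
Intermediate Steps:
$v{\left(W \right)} = -15$ ($v{\left(W \right)} = 19 - 34 = -15$)
$v{\left(14 \right)} - 1882 = -15 - 1882 = -1897$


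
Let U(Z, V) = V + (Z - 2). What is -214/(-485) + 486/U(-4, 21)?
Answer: 15928/485 ≈ 32.841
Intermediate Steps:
U(Z, V) = -2 + V + Z (U(Z, V) = V + (-2 + Z) = -2 + V + Z)
-214/(-485) + 486/U(-4, 21) = -214/(-485) + 486/(-2 + 21 - 4) = -214*(-1/485) + 486/15 = 214/485 + 486*(1/15) = 214/485 + 162/5 = 15928/485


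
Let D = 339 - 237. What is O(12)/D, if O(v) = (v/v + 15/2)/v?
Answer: 1/144 ≈ 0.0069444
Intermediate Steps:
O(v) = 17/(2*v) (O(v) = (1 + 15*(½))/v = (1 + 15/2)/v = 17/(2*v))
D = 102
O(12)/D = ((17/2)/12)/102 = ((17/2)*(1/12))*(1/102) = (17/24)*(1/102) = 1/144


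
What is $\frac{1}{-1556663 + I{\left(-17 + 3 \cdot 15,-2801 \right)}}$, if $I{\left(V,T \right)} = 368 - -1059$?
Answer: $- \frac{1}{1555236} \approx -6.4299 \cdot 10^{-7}$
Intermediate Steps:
$I{\left(V,T \right)} = 1427$ ($I{\left(V,T \right)} = 368 + 1059 = 1427$)
$\frac{1}{-1556663 + I{\left(-17 + 3 \cdot 15,-2801 \right)}} = \frac{1}{-1556663 + 1427} = \frac{1}{-1555236} = - \frac{1}{1555236}$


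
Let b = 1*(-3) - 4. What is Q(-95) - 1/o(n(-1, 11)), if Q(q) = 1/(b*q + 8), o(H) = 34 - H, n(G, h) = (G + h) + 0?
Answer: -649/16152 ≈ -0.040181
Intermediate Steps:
n(G, h) = G + h
b = -7 (b = -3 - 4 = -7)
Q(q) = 1/(8 - 7*q) (Q(q) = 1/(-7*q + 8) = 1/(8 - 7*q))
Q(-95) - 1/o(n(-1, 11)) = -1/(-8 + 7*(-95)) - 1/(34 - (-1 + 11)) = -1/(-8 - 665) - 1/(34 - 1*10) = -1/(-673) - 1/(34 - 10) = -1*(-1/673) - 1/24 = 1/673 - 1*1/24 = 1/673 - 1/24 = -649/16152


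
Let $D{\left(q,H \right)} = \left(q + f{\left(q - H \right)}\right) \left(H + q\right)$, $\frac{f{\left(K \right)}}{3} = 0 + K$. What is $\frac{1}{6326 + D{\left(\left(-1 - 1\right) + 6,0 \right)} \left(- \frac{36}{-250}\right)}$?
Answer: $\frac{125}{791902} \approx 0.00015785$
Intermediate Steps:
$f{\left(K \right)} = 3 K$ ($f{\left(K \right)} = 3 \left(0 + K\right) = 3 K$)
$D{\left(q,H \right)} = \left(H + q\right) \left(- 3 H + 4 q\right)$ ($D{\left(q,H \right)} = \left(q + 3 \left(q - H\right)\right) \left(H + q\right) = \left(q - \left(- 3 q + 3 H\right)\right) \left(H + q\right) = \left(- 3 H + 4 q\right) \left(H + q\right) = \left(H + q\right) \left(- 3 H + 4 q\right)$)
$\frac{1}{6326 + D{\left(\left(-1 - 1\right) + 6,0 \right)} \left(- \frac{36}{-250}\right)} = \frac{1}{6326 + \left(- 3 \cdot 0^{2} + 4 \left(\left(-1 - 1\right) + 6\right)^{2} + 0 \left(\left(-1 - 1\right) + 6\right)\right) \left(- \frac{36}{-250}\right)} = \frac{1}{6326 + \left(\left(-3\right) 0 + 4 \left(-2 + 6\right)^{2} + 0 \left(-2 + 6\right)\right) \left(\left(-36\right) \left(- \frac{1}{250}\right)\right)} = \frac{1}{6326 + \left(0 + 4 \cdot 4^{2} + 0 \cdot 4\right) \frac{18}{125}} = \frac{1}{6326 + \left(0 + 4 \cdot 16 + 0\right) \frac{18}{125}} = \frac{1}{6326 + \left(0 + 64 + 0\right) \frac{18}{125}} = \frac{1}{6326 + 64 \cdot \frac{18}{125}} = \frac{1}{6326 + \frac{1152}{125}} = \frac{1}{\frac{791902}{125}} = \frac{125}{791902}$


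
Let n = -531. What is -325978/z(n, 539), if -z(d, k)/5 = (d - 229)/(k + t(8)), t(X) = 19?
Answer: -45473931/950 ≈ -47867.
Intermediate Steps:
z(d, k) = -5*(-229 + d)/(19 + k) (z(d, k) = -5*(d - 229)/(k + 19) = -5*(-229 + d)/(19 + k))
-325978/z(n, 539) = -325978*(19 + 539)/(5*(229 - 1*(-531))) = -325978*558/(5*(229 + 531)) = -325978/(5*(1/558)*760) = -325978/1900/279 = -325978*279/1900 = -45473931/950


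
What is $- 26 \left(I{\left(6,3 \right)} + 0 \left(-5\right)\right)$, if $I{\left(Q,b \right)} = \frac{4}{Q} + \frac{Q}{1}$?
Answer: $- \frac{520}{3} \approx -173.33$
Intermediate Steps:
$I{\left(Q,b \right)} = Q + \frac{4}{Q}$ ($I{\left(Q,b \right)} = \frac{4}{Q} + Q 1 = \frac{4}{Q} + Q = Q + \frac{4}{Q}$)
$- 26 \left(I{\left(6,3 \right)} + 0 \left(-5\right)\right) = - 26 \left(\left(6 + \frac{4}{6}\right) + 0 \left(-5\right)\right) = - 26 \left(\left(6 + 4 \cdot \frac{1}{6}\right) + 0\right) = - 26 \left(\left(6 + \frac{2}{3}\right) + 0\right) = - 26 \left(\frac{20}{3} + 0\right) = \left(-26\right) \frac{20}{3} = - \frac{520}{3}$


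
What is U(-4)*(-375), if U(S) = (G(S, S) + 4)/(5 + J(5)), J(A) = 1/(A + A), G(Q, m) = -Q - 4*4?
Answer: 10000/17 ≈ 588.24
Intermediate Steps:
G(Q, m) = -16 - Q (G(Q, m) = -Q - 16 = -16 - Q)
J(A) = 1/(2*A)
U(S) = -40/17 - 10*S/51 (U(S) = ((-16 - S) + 4)/(5 + (1/2)/5) = (-12 - S)/(5 + (1/2)*(1/5)) = (-12 - S)/(5 + 1/10) = (-12 - S)/(51/10) = (-12 - S)*(10/51) = -40/17 - 10*S/51)
U(-4)*(-375) = (-40/17 - 10/51*(-4))*(-375) = (-40/17 + 40/51)*(-375) = -80/51*(-375) = 10000/17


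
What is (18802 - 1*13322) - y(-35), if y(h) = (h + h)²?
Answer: 580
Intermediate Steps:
y(h) = 4*h² (y(h) = (2*h)² = 4*h²)
(18802 - 1*13322) - y(-35) = (18802 - 1*13322) - 4*(-35)² = (18802 - 13322) - 4*1225 = 5480 - 1*4900 = 5480 - 4900 = 580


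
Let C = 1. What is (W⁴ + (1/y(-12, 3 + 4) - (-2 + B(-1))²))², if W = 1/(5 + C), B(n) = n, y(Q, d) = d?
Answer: 6455319025/82301184 ≈ 78.435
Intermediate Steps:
W = ⅙ (W = 1/(5 + 1) = 1/6 = ⅙ ≈ 0.16667)
(W⁴ + (1/y(-12, 3 + 4) - (-2 + B(-1))²))² = ((⅙)⁴ + (1/(3 + 4) - (-2 - 1)²))² = (1/1296 + (1/7 - 1*(-3)²))² = (1/1296 + (⅐ - 1*9))² = (1/1296 + (⅐ - 9))² = (1/1296 - 62/7)² = (-80345/9072)² = 6455319025/82301184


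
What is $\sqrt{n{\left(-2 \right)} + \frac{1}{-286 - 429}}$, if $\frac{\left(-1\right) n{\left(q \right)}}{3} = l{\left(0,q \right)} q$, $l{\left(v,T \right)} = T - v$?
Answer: $\frac{i \sqrt{6135415}}{715} \approx 3.4643 i$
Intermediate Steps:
$n{\left(q \right)} = - 3 q^{2}$ ($n{\left(q \right)} = - 3 \left(q - 0\right) q = - 3 \left(q + 0\right) q = - 3 q q = - 3 q^{2}$)
$\sqrt{n{\left(-2 \right)} + \frac{1}{-286 - 429}} = \sqrt{- 3 \left(-2\right)^{2} + \frac{1}{-286 - 429}} = \sqrt{\left(-3\right) 4 + \frac{1}{-715}} = \sqrt{-12 - \frac{1}{715}} = \sqrt{- \frac{8581}{715}} = \frac{i \sqrt{6135415}}{715}$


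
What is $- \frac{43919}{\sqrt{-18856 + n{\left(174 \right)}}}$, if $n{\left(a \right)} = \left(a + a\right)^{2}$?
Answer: $- \frac{43919 \sqrt{25562}}{51124} \approx -137.35$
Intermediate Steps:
$n{\left(a \right)} = 4 a^{2}$ ($n{\left(a \right)} = \left(2 a\right)^{2} = 4 a^{2}$)
$- \frac{43919}{\sqrt{-18856 + n{\left(174 \right)}}} = - \frac{43919}{\sqrt{-18856 + 4 \cdot 174^{2}}} = - \frac{43919}{\sqrt{-18856 + 4 \cdot 30276}} = - \frac{43919}{\sqrt{-18856 + 121104}} = - \frac{43919}{\sqrt{102248}} = - \frac{43919}{2 \sqrt{25562}} = - 43919 \frac{\sqrt{25562}}{51124} = - \frac{43919 \sqrt{25562}}{51124}$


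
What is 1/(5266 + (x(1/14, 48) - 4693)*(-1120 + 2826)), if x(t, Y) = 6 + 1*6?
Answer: -1/7980520 ≈ -1.2531e-7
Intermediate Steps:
x(t, Y) = 12 (x(t, Y) = 6 + 6 = 12)
1/(5266 + (x(1/14, 48) - 4693)*(-1120 + 2826)) = 1/(5266 + (12 - 4693)*(-1120 + 2826)) = 1/(5266 - 4681*1706) = 1/(5266 - 7985786) = 1/(-7980520) = -1/7980520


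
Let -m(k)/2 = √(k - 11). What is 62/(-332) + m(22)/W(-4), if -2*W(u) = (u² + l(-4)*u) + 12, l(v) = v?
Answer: -31/166 + √11/11 ≈ 0.11476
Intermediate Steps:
m(k) = -2*√(-11 + k) (m(k) = -2*√(k - 11) = -2*√(-11 + k))
W(u) = -6 + 2*u - u²/2 (W(u) = -((u² - 4*u) + 12)/2 = -(12 + u² - 4*u)/2 = -6 + 2*u - u²/2)
62/(-332) + m(22)/W(-4) = 62/(-332) + (-2*√(-11 + 22))/(-6 + 2*(-4) - ½*(-4)²) = 62*(-1/332) + (-2*√11)/(-6 - 8 - ½*16) = -31/166 + (-2*√11)/(-6 - 8 - 8) = -31/166 - 2*√11/(-22) = -31/166 - 2*√11*(-1/22) = -31/166 + √11/11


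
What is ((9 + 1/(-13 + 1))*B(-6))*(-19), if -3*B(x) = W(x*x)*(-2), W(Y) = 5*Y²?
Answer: -731880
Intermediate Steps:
B(x) = 10*x⁴/3 (B(x) = -5*(x*x)²*(-2)/3 = -5*(x²)²*(-2)/3 = -5*x⁴*(-2)/3 = -(-10)*x⁴/3 = 10*x⁴/3)
((9 + 1/(-13 + 1))*B(-6))*(-19) = ((9 + 1/(-13 + 1))*((10/3)*(-6)⁴))*(-19) = ((9 + 1/(-12))*((10/3)*1296))*(-19) = ((9 - 1/12)*4320)*(-19) = ((107/12)*4320)*(-19) = 38520*(-19) = -731880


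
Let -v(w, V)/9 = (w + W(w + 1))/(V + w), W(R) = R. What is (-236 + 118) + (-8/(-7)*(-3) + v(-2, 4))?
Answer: -1511/14 ≈ -107.93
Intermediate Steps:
v(w, V) = -9*(1 + 2*w)/(V + w) (v(w, V) = -9*(w + (w + 1))/(V + w) = -9*(w + (1 + w))/(V + w) = -9*(1 + 2*w)/(V + w))
(-236 + 118) + (-8/(-7)*(-3) + v(-2, 4)) = (-236 + 118) + (-8/(-7)*(-3) + 9*(-1 - 2*(-2))/(4 - 2)) = -118 + (-8*(-1/7)*(-3) + 9*(-1 + 4)/2) = -118 + ((8/7)*(-3) + 9*(1/2)*3) = -118 + (-24/7 + 27/2) = -118 + 141/14 = -1511/14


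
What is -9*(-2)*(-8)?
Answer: -144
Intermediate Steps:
-9*(-2)*(-8) = 18*(-8) = -144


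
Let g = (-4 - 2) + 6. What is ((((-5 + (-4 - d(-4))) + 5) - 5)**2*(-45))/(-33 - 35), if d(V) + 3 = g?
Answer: 405/17 ≈ 23.824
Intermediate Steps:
g = 0 (g = -6 + 6 = 0)
d(V) = -3 (d(V) = -3 + 0 = -3)
((((-5 + (-4 - d(-4))) + 5) - 5)**2*(-45))/(-33 - 35) = ((((-5 + (-4 - 1*(-3))) + 5) - 5)**2*(-45))/(-33 - 35) = ((((-5 + (-4 + 3)) + 5) - 5)**2*(-45))/(-68) = ((((-5 - 1) + 5) - 5)**2*(-45))*(-1/68) = (((-6 + 5) - 5)**2*(-45))*(-1/68) = ((-1 - 5)**2*(-45))*(-1/68) = ((-6)**2*(-45))*(-1/68) = (36*(-45))*(-1/68) = -1620*(-1/68) = 405/17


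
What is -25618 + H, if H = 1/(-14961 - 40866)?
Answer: -1430176087/55827 ≈ -25618.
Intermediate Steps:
H = -1/55827 (H = 1/(-55827) = -1/55827 ≈ -1.7912e-5)
-25618 + H = -25618 - 1/55827 = -1430176087/55827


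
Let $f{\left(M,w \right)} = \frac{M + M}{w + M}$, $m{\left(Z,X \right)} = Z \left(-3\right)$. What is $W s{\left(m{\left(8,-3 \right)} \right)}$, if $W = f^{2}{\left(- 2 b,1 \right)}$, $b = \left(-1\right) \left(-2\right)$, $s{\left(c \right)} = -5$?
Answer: $- \frac{320}{9} \approx -35.556$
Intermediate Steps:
$m{\left(Z,X \right)} = - 3 Z$
$b = 2$
$f{\left(M,w \right)} = \frac{2 M}{M + w}$
$W = \frac{64}{9}$ ($W = \left(\frac{2 \left(\left(-2\right) 2\right)}{\left(-2\right) 2 + 1}\right)^{2} = \left(2 \left(-4\right) \frac{1}{-4 + 1}\right)^{2} = \left(2 \left(-4\right) \frac{1}{-3}\right)^{2} = \left(2 \left(-4\right) \left(- \frac{1}{3}\right)\right)^{2} = \left(\frac{8}{3}\right)^{2} = \frac{64}{9} \approx 7.1111$)
$W s{\left(m{\left(8,-3 \right)} \right)} = \frac{64}{9} \left(-5\right) = - \frac{320}{9}$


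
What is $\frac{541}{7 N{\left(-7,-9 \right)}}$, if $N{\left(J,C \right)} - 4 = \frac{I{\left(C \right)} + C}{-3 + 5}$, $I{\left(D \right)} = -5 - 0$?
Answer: $- \frac{541}{21} \approx -25.762$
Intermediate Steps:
$I{\left(D \right)} = -5$ ($I{\left(D \right)} = -5 + 0 = -5$)
$N{\left(J,C \right)} = \frac{3}{2} + \frac{C}{2}$ ($N{\left(J,C \right)} = 4 + \frac{-5 + C}{-3 + 5} = 4 + \frac{-5 + C}{2} = 4 + \left(-5 + C\right) \frac{1}{2} = 4 + \left(- \frac{5}{2} + \frac{C}{2}\right) = \frac{3}{2} + \frac{C}{2}$)
$\frac{541}{7 N{\left(-7,-9 \right)}} = \frac{541}{7 \left(\frac{3}{2} + \frac{1}{2} \left(-9\right)\right)} = \frac{541}{7 \left(\frac{3}{2} - \frac{9}{2}\right)} = \frac{541}{7 \left(-3\right)} = \frac{541}{-21} = 541 \left(- \frac{1}{21}\right) = - \frac{541}{21}$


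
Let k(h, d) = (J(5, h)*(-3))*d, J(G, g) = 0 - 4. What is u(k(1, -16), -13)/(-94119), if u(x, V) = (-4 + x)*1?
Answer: 196/94119 ≈ 0.0020825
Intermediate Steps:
J(G, g) = -4
k(h, d) = 12*d (k(h, d) = (-4*(-3))*d = 12*d)
u(x, V) = -4 + x
u(k(1, -16), -13)/(-94119) = (-4 + 12*(-16))/(-94119) = (-4 - 192)*(-1/94119) = -196*(-1/94119) = 196/94119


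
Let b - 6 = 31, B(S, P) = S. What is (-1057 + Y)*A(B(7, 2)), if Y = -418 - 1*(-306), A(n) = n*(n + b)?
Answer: -360052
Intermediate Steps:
b = 37 (b = 6 + 31 = 37)
A(n) = n*(37 + n) (A(n) = n*(n + 37) = n*(37 + n))
Y = -112 (Y = -418 + 306 = -112)
(-1057 + Y)*A(B(7, 2)) = (-1057 - 112)*(7*(37 + 7)) = -8183*44 = -1169*308 = -360052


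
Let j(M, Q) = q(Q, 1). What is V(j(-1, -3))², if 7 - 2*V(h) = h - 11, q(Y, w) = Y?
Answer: 441/4 ≈ 110.25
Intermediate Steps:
j(M, Q) = Q
V(h) = 9 - h/2 (V(h) = 7/2 - (h - 11)/2 = 7/2 - (-11 + h)/2 = 7/2 + (11/2 - h/2) = 9 - h/2)
V(j(-1, -3))² = (9 - ½*(-3))² = (9 + 3/2)² = (21/2)² = 441/4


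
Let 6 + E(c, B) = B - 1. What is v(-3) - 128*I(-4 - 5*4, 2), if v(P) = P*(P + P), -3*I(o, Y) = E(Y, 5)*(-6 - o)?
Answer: -1518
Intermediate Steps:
E(c, B) = -7 + B (E(c, B) = -6 + (B - 1) = -6 + (-1 + B) = -7 + B)
I(o, Y) = -4 - 2*o/3 (I(o, Y) = -(-7 + 5)*(-6 - o)/3 = -(-2)*(-6 - o)/3 = -(12 + 2*o)/3 = -4 - 2*o/3)
v(P) = 2*P**2 (v(P) = P*(2*P) = 2*P**2)
v(-3) - 128*I(-4 - 5*4, 2) = 2*(-3)**2 - 128*(-4 - 2*(-4 - 5*4)/3) = 2*9 - 128*(-4 - 2*(-4 - 20)/3) = 18 - 128*(-4 - 2/3*(-24)) = 18 - 128*(-4 + 16) = 18 - 128*12 = 18 - 1536 = -1518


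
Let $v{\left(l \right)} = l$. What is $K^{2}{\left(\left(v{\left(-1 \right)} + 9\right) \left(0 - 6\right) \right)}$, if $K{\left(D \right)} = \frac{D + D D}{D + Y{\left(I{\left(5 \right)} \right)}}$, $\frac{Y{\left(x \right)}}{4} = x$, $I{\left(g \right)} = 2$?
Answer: $\frac{79524}{25} \approx 3181.0$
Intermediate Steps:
$Y{\left(x \right)} = 4 x$
$K{\left(D \right)} = \frac{D + D^{2}}{8 + D}$ ($K{\left(D \right)} = \frac{D + D D}{D + 4 \cdot 2} = \frac{D + D^{2}}{D + 8} = \frac{D + D^{2}}{8 + D}$)
$K^{2}{\left(\left(v{\left(-1 \right)} + 9\right) \left(0 - 6\right) \right)} = \left(\frac{\left(-1 + 9\right) \left(0 - 6\right) \left(1 + \left(-1 + 9\right) \left(0 - 6\right)\right)}{8 + \left(-1 + 9\right) \left(0 - 6\right)}\right)^{2} = \left(\frac{8 \left(-6\right) \left(1 + 8 \left(-6\right)\right)}{8 + 8 \left(-6\right)}\right)^{2} = \left(- \frac{48 \left(1 - 48\right)}{8 - 48}\right)^{2} = \left(\left(-48\right) \frac{1}{-40} \left(-47\right)\right)^{2} = \left(\left(-48\right) \left(- \frac{1}{40}\right) \left(-47\right)\right)^{2} = \left(- \frac{282}{5}\right)^{2} = \frac{79524}{25}$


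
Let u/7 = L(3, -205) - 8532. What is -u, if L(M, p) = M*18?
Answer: 59346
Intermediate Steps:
L(M, p) = 18*M
u = -59346 (u = 7*(18*3 - 8532) = 7*(54 - 8532) = 7*(-8478) = -59346)
-u = -1*(-59346) = 59346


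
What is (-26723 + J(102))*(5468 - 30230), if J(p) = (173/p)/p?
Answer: 1147412967713/1734 ≈ 6.6171e+8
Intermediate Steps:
J(p) = 173/p²
(-26723 + J(102))*(5468 - 30230) = (-26723 + 173/102²)*(5468 - 30230) = (-26723 + 173*(1/10404))*(-24762) = (-26723 + 173/10404)*(-24762) = -278025919/10404*(-24762) = 1147412967713/1734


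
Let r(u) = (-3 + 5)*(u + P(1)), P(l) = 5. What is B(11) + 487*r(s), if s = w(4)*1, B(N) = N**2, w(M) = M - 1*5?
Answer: 4017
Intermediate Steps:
w(M) = -5 + M (w(M) = M - 5 = -5 + M)
s = -1 (s = (-5 + 4)*1 = -1*1 = -1)
r(u) = 10 + 2*u (r(u) = (-3 + 5)*(u + 5) = 2*(5 + u) = 10 + 2*u)
B(11) + 487*r(s) = 11**2 + 487*(10 + 2*(-1)) = 121 + 487*(10 - 2) = 121 + 487*8 = 121 + 3896 = 4017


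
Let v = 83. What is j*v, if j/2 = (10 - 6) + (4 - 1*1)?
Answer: 1162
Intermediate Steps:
j = 14 (j = 2*((10 - 6) + (4 - 1*1)) = 2*(4 + (4 - 1)) = 2*(4 + 3) = 2*7 = 14)
j*v = 14*83 = 1162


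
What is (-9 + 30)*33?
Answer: 693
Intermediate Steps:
(-9 + 30)*33 = 21*33 = 693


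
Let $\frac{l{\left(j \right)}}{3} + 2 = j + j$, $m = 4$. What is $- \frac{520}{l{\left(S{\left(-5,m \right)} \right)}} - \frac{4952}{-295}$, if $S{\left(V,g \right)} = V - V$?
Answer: $\frac{91556}{885} \approx 103.45$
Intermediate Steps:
$S{\left(V,g \right)} = 0$
$l{\left(j \right)} = -6 + 6 j$ ($l{\left(j \right)} = -6 + 3 \left(j + j\right) = -6 + 3 \cdot 2 j = -6 + 6 j$)
$- \frac{520}{l{\left(S{\left(-5,m \right)} \right)}} - \frac{4952}{-295} = - \frac{520}{-6 + 6 \cdot 0} - \frac{4952}{-295} = - \frac{520}{-6 + 0} - - \frac{4952}{295} = - \frac{520}{-6} + \frac{4952}{295} = \left(-520\right) \left(- \frac{1}{6}\right) + \frac{4952}{295} = \frac{260}{3} + \frac{4952}{295} = \frac{91556}{885}$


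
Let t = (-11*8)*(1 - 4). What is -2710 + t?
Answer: -2446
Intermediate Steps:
t = 264 (t = -88*(-3) = 264)
-2710 + t = -2710 + 264 = -2446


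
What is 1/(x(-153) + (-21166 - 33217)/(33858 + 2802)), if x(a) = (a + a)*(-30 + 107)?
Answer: -36660/863837303 ≈ -4.2439e-5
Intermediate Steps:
x(a) = 154*a (x(a) = (2*a)*77 = 154*a)
1/(x(-153) + (-21166 - 33217)/(33858 + 2802)) = 1/(154*(-153) + (-21166 - 33217)/(33858 + 2802)) = 1/(-23562 - 54383/36660) = 1/(-863837303/36660) = -36660/863837303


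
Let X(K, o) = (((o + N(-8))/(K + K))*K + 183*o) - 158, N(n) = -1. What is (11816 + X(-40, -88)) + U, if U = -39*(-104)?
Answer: -869/2 ≈ -434.50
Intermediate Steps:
U = 4056
X(K, o) = -317/2 + 367*o/2 (X(K, o) = (((o - 1)/(K + K))*K + 183*o) - 158 = (((-1 + o)/((2*K)))*K + 183*o) - 158 = (((-1 + o)*(1/(2*K)))*K + 183*o) - 158 = (((-1 + o)/(2*K))*K + 183*o) - 158 = ((-1/2 + o/2) + 183*o) - 158 = (-1/2 + 367*o/2) - 158 = -317/2 + 367*o/2)
(11816 + X(-40, -88)) + U = (11816 + (-317/2 + (367/2)*(-88))) + 4056 = (11816 + (-317/2 - 16148)) + 4056 = (11816 - 32613/2) + 4056 = -8981/2 + 4056 = -869/2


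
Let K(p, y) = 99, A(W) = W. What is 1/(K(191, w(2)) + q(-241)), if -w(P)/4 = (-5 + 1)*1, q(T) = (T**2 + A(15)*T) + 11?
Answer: 1/54576 ≈ 1.8323e-5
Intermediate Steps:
q(T) = 11 + T**2 + 15*T (q(T) = (T**2 + 15*T) + 11 = 11 + T**2 + 15*T)
w(P) = 16 (w(P) = -4*(-5 + 1) = -(-16) = -4*(-4) = 16)
1/(K(191, w(2)) + q(-241)) = 1/(99 + (11 + (-241)**2 + 15*(-241))) = 1/(99 + (11 + 58081 - 3615)) = 1/(99 + 54477) = 1/54576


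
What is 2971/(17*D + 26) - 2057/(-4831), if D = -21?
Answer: -13672034/1599061 ≈ -8.5500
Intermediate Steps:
2971/(17*D + 26) - 2057/(-4831) = 2971/(17*(-21) + 26) - 2057/(-4831) = 2971/(-357 + 26) - 2057*(-1/4831) = 2971/(-331) + 2057/4831 = 2971*(-1/331) + 2057/4831 = -2971/331 + 2057/4831 = -13672034/1599061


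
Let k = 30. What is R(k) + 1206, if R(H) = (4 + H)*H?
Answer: 2226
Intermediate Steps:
R(H) = H*(4 + H)
R(k) + 1206 = 30*(4 + 30) + 1206 = 30*34 + 1206 = 1020 + 1206 = 2226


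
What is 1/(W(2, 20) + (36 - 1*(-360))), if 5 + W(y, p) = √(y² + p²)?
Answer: 391/152477 - 2*√101/152477 ≈ 0.0024325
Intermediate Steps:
W(y, p) = -5 + √(p² + y²) (W(y, p) = -5 + √(y² + p²) = -5 + √(p² + y²))
1/(W(2, 20) + (36 - 1*(-360))) = 1/((-5 + √(20² + 2²)) + (36 - 1*(-360))) = 1/((-5 + √(400 + 4)) + (36 + 360)) = 1/((-5 + √404) + 396) = 1/((-5 + 2*√101) + 396) = 1/(391 + 2*√101)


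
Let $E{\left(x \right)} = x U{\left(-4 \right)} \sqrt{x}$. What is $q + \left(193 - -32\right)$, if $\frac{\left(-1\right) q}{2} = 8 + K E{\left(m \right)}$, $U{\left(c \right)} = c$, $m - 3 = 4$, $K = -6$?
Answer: $209 - 336 \sqrt{7} \approx -679.97$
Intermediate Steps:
$m = 7$ ($m = 3 + 4 = 7$)
$E{\left(x \right)} = - 4 x^{\frac{3}{2}}$ ($E{\left(x \right)} = x \left(-4\right) \sqrt{x} = - 4 x \sqrt{x} = - 4 x^{\frac{3}{2}}$)
$q = -16 - 336 \sqrt{7}$ ($q = - 2 \left(8 - 6 \left(- 4 \cdot 7^{\frac{3}{2}}\right)\right) = - 2 \left(8 - 6 \left(- 4 \cdot 7 \sqrt{7}\right)\right) = - 2 \left(8 - 6 \left(- 28 \sqrt{7}\right)\right) = - 2 \left(8 + 168 \sqrt{7}\right) = -16 - 336 \sqrt{7} \approx -904.97$)
$q + \left(193 - -32\right) = \left(-16 - 336 \sqrt{7}\right) + \left(193 - -32\right) = \left(-16 - 336 \sqrt{7}\right) + \left(193 + 32\right) = \left(-16 - 336 \sqrt{7}\right) + 225 = 209 - 336 \sqrt{7}$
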